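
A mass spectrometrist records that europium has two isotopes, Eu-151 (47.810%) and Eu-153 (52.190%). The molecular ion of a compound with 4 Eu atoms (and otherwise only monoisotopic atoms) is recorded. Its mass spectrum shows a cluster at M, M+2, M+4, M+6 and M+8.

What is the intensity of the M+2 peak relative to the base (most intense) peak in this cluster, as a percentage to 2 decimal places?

61.07%

Term probabilities: M 0.0522, M+2 0.2281, M+4 0.3736, M+6 0.2719, M+8 0.0742. Base peak = M+4.
P(M+4) = C(4,2) × 0.47810^2 × 0.52190^2 = 6 × 0.22857961 × 0.27237961 = 0.373563 (base)
P(M+2) = C(4,1) × 0.47810^3 × 0.52190^1 = 4 × 0.10928391 × 0.5219 = 0.228141
Relative intensity = 0.228141 / 0.373563 × 100 = 61.07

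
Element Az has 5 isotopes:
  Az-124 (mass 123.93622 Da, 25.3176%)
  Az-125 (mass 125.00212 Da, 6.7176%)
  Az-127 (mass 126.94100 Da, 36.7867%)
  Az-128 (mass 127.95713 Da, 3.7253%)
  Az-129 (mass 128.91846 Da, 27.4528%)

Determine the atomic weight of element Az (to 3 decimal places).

126.631 Da

The abundance-weighted mean is 0.253176 × 123.93622 + 0.067176 × 125.00212 + 0.367867 × 126.94100 + 0.037253 × 127.95713 + 0.274528 × 128.91846
= 31.377676 + 8.397142 + 46.697405 + 4.766787 + 35.391727 = 126.630737 Da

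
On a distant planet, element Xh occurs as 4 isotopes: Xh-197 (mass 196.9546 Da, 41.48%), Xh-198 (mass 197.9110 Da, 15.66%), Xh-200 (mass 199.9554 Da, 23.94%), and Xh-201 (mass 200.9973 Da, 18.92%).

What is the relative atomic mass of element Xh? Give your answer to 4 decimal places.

Weight each isotope mass by its fractional abundance: 0.4148 × 196.9546 + 0.1566 × 197.9110 + 0.2394 × 199.9554 + 0.1892 × 200.9973
= 81.69677 + 30.99286 + 47.86932 + 38.02869 = 198.58764 Da

198.5876 Da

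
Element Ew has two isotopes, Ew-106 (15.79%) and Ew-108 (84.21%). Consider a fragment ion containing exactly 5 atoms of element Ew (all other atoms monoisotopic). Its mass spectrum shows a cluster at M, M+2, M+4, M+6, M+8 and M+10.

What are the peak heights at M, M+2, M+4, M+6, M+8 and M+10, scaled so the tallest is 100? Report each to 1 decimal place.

0.0 : 0.6 : 6.6 : 35.2 : 93.8 : 100.0

Each Ew atom is independently Ew-106 (p = 0.1579) or Ew-108 (q = 0.8421); the cluster is the binomial expansion (p + q)^5.
P(M) = 0.1579^5 = 0.000098
P(M+2) = 5 × 0.1579^4 × 0.8421^1 = 0.002617
P(M+4) = 10 × 0.1579^3 × 0.8421^2 = 0.027917
P(M+6) = 10 × 0.1579^2 × 0.8421^3 = 0.148886
P(M+8) = 5 × 0.1579^1 × 0.8421^4 = 0.397015
P(M+10) = 0.8421^5 = 0.423466
The M+10 peak is largest (0.423466); scaling to 100 gives 0.0 : 0.6 : 6.6 : 35.2 : 93.8 : 100.0.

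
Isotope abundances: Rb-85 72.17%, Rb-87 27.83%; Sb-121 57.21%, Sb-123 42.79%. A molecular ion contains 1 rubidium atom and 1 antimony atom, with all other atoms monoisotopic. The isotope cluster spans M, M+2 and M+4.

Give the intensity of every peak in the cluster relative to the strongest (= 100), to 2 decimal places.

88.22 : 100.00 : 25.44

Rubidium pattern (n=1): 0.7217 : 0.2783
Antimony pattern (n=1): 0.5721 : 0.4279
Convolve the two distributions (both contribute in 2-u steps):
  M: 0.7217×0.5721 = 0.412885
  M+2: 0.7217×0.4279 + 0.2783×0.5721 = 0.468031
  M+4: 0.2783×0.4279 = 0.119085
Scale to base peak (0.468031) = 100: 88.22 : 100.00 : 25.44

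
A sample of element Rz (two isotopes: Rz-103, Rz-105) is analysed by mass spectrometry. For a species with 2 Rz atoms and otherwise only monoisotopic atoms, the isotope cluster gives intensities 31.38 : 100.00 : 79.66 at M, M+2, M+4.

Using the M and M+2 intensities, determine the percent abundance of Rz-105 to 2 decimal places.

61.44%

Write p for the Rz-103 fraction. I(M+2)/I(M) = [C(2,1)·p^1·(1−p)] / p^2 = 2·(1−p)/p = 100.00/31.38 = 3.1867
(1−p)/p = 3.1867/2 = 1.5934  ⇒  p = 1/(1 + 1.5934) = 0.3856
Rz-103: 38.56%, Rz-105: 61.44%.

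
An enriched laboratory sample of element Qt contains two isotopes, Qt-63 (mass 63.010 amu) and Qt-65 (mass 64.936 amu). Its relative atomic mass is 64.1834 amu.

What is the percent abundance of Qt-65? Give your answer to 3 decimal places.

60.924%

Let x be the fractional abundance of Qt-63; then Qt-65 has abundance 1 − x.
63.010·x + 64.936·(1 − x) = 64.1834
(63.010 − 64.936)·x = 64.1834 − 64.936
x = -0.7526 / -1.926 = 0.39076 → 39.076% Qt-63, 60.924% Qt-65.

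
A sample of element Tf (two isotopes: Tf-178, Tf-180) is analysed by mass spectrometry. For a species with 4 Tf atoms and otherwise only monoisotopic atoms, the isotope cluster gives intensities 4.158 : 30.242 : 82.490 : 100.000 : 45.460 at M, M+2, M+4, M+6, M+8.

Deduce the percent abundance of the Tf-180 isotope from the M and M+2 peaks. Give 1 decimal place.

64.5%

If p is the fraction of Tf that is Tf-178, then I(M+2)/I(M) = [C(4,1)·p^3·(1−p)] / p^4 = 4·(1−p)/p = 30.242/4.158 = 7.2732
(1−p)/p = 7.2732/4 = 1.8183  ⇒  p = 1/(1 + 1.8183) = 0.3548
Tf-178: 35.5%, Tf-180: 64.5%.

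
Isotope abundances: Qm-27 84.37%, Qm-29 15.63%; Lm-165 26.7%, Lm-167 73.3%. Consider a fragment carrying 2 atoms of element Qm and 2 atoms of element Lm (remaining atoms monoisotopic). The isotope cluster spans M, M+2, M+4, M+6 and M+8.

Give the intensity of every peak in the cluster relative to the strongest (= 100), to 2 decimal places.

Element Qm pattern (n=2): 0.71182969 : 0.26374062 : 0.02442969
Element Lm pattern (n=2): 0.071289 : 0.391422 : 0.537289
Convolve the two distributions (both contribute in 2-u steps):
  M: 0.71182969×0.071289 = 0.050746
  M+2: 0.71182969×0.391422 + 0.26374062×0.071289 = 0.297428
  M+4: 0.71182969×0.537289 + 0.26374062×0.391422 + 0.02442969×0.071289 = 0.487434
  M+6: 0.26374062×0.537289 + 0.02442969×0.391422 = 0.151267
  M+8: 0.02442969×0.537289 = 0.013126
Scale to base peak (0.487434) = 100: 10.41 : 61.02 : 100.00 : 31.03 : 2.69

10.41 : 61.02 : 100.00 : 31.03 : 2.69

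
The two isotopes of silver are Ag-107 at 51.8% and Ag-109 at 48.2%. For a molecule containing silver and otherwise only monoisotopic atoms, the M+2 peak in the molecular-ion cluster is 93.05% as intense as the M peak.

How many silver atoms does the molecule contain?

1

With n Ag atoms, P(M+2)/P(M) = C(n,1)·p^(n−1)q / p^n = n·q/p = n · 0.482/0.518.
n = 0.9305 × 0.518/0.482 = 1.00 ≈ 1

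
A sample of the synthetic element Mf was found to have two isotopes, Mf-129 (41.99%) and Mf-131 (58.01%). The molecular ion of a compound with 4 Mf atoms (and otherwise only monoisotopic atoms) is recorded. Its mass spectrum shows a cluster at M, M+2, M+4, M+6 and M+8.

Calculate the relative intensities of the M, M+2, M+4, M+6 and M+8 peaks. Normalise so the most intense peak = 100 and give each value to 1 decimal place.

Expanding (0.4199 + 0.5801)^4:
P(M) = 0.4199^4 = 0.031087
P(M+2) = 4 × 0.4199^3 × 0.5801^1 = 0.171791
P(M+4) = 6 × 0.4199^2 × 0.5801^2 = 0.355999
P(M+6) = 4 × 0.4199^1 × 0.5801^3 = 0.327880
P(M+8) = 0.5801^4 = 0.113243
The M+4 peak is largest (0.355999); scaling to 100 gives 8.7 : 48.3 : 100.0 : 92.1 : 31.8.

8.7 : 48.3 : 100.0 : 92.1 : 31.8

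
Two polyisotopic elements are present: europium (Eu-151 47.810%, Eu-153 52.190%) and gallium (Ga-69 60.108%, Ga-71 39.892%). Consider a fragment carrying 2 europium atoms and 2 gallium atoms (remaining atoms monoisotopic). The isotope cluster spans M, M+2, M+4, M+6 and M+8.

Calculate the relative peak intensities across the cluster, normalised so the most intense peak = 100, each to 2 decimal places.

Europium pattern (n=2): 0.22857961 : 0.49904078 : 0.27237961
Gallium pattern (n=2): 0.36129717 : 0.47956567 : 0.15913717
Convolve the two distributions (both contribute in 2-u steps):
  M: 0.22857961×0.36129717 = 0.082585
  M+2: 0.22857961×0.47956567 + 0.49904078×0.36129717 = 0.289921
  M+4: 0.22857961×0.15913717 + 0.49904078×0.47956567 + 0.27237961×0.36129717 = 0.374108
  M+6: 0.49904078×0.15913717 + 0.27237961×0.47956567 = 0.210040
  M+8: 0.27237961×0.15913717 = 0.043346
Scale to base peak (0.374108) = 100: 22.08 : 77.50 : 100.00 : 56.14 : 11.59

22.08 : 77.50 : 100.00 : 56.14 : 11.59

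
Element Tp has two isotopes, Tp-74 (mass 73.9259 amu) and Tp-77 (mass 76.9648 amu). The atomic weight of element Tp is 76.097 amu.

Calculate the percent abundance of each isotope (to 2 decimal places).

Tp-74: 28.56%, Tp-77: 71.44%

Writing the weighted mean with unknown fraction x of Tp-74:
73.9259·x + 76.9648·(1 − x) = 76.097
(73.9259 − 76.9648)·x = 76.097 − 76.9648
x = -0.8678 / -3.0389 = 0.28556 → 28.56% Tp-74, 71.44% Tp-77.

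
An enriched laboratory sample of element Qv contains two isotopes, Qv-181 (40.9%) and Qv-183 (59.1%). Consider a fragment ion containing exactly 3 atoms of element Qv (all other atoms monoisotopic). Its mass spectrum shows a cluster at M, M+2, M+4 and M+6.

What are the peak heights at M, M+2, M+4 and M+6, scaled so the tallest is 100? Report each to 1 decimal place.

16.0 : 69.2 : 100.0 : 48.2

Expanding (0.409 + 0.591)^3:
P(M) = 0.409^3 = 0.068418
P(M+2) = 3 × 0.409^2 × 0.591^1 = 0.296589
P(M+4) = 3 × 0.409^1 × 0.591^2 = 0.428568
P(M+6) = 0.591^3 = 0.206425
The M+4 peak is largest (0.428568); scaling to 100 gives 16.0 : 69.2 : 100.0 : 48.2.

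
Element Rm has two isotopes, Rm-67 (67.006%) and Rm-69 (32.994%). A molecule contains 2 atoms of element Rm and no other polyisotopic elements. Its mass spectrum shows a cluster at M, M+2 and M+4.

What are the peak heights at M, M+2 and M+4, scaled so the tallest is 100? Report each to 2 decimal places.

100.00 : 98.48 : 24.25

Expanding (0.67006 + 0.32994)^2:
P(M) = 0.67006^2 = 0.448980
P(M+2) = 2 × 0.67006^1 × 0.32994^1 = 0.442159
P(M+4) = 0.32994^2 = 0.108860
The M peak is largest (0.448980); scaling to 100 gives 100.00 : 98.48 : 24.25.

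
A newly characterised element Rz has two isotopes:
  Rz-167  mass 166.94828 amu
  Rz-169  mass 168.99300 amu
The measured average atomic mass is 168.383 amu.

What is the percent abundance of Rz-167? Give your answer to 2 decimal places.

With x = fraction of Rz-167 (so Rz-169 is 1 − x):
166.94828·x + 168.99300·(1 − x) = 168.383
(166.94828 − 168.99300)·x = 168.383 − 168.99300
x = -0.61000 / -2.04472 = 0.29833 → 29.83% Rz-167, 70.17% Rz-169.

29.83%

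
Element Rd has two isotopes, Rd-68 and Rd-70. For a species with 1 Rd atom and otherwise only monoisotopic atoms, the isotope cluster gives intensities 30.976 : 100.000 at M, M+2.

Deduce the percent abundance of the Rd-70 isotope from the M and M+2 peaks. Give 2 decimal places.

Let p = fractional abundance of Rd-68. I(M+2)/I(M) = [C(1,1)·p^0·(1−p)] / p^1 = 1·(1−p)/p = 100.000/30.976 = 3.2283
(1−p)/p = 3.2283/1 = 3.2283  ⇒  p = 1/(1 + 3.2283) = 0.2365
Rd-68: 23.65%, Rd-70: 76.35%.

76.35%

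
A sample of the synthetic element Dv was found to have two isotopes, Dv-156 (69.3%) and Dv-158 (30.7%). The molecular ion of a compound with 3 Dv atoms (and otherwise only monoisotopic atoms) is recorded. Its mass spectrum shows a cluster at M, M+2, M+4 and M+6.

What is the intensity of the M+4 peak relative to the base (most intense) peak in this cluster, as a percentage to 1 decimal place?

44.3%

Binomial terms of (0.693 + 0.307)^3: M 0.3328, M+2 0.4423, M+4 0.1959, M+6 0.0289 → M+2 is the base peak.
P(M+2) = C(3,1) × 0.693^2 × 0.307^1 = 3 × 0.480249 × 0.3070 = 0.442309 (base)
P(M+4) = C(3,2) × 0.693^1 × 0.307^2 = 3 × 0.6930 × 0.094249 = 0.195944
Relative intensity = 0.195944 / 0.442309 × 100 = 44.3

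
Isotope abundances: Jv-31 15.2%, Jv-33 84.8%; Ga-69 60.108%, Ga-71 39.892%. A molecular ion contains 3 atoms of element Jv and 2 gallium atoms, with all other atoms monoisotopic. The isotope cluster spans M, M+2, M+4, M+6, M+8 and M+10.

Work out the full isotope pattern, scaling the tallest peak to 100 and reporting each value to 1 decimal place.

0.3 : 5.9 : 38.0 : 100.0 : 89.1 : 25.1

Element Jv pattern (n=3): 0.00351181 : 0.05877658 : 0.32791142 : 0.60980019
Gallium pattern (n=2): 0.36129717 : 0.47956567 : 0.15913717
Convolve the two distributions (both contribute in 2-u steps):
  M: 0.00351181×0.36129717 = 0.001269
  M+2: 0.00351181×0.47956567 + 0.05877658×0.36129717 = 0.022920
  M+4: 0.00351181×0.15913717 + 0.05877658×0.47956567 + 0.32791142×0.36129717 = 0.147220
  M+6: 0.05877658×0.15913717 + 0.32791142×0.47956567 + 0.60980019×0.36129717 = 0.386928
  M+8: 0.32791142×0.15913717 + 0.60980019×0.47956567 = 0.344622
  M+10: 0.60980019×0.15913717 = 0.097042
Scale to base peak (0.386928) = 100: 0.3 : 5.9 : 38.0 : 100.0 : 89.1 : 25.1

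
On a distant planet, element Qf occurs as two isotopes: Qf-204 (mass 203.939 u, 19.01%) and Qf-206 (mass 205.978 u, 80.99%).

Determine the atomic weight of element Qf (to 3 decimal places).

205.590 u

The abundance-weighted mean is 0.1901 × 203.939 + 0.8099 × 205.978
= 38.7688 + 166.8216 = 205.5904 u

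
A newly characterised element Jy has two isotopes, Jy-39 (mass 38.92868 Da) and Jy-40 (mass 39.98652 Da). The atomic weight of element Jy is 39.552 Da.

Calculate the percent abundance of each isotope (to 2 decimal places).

Jy-39: 41.08%, Jy-40: 58.92%

Writing the weighted mean with unknown fraction x of Jy-39:
38.92868·x + 39.98652·(1 − x) = 39.552
(38.92868 − 39.98652)·x = 39.552 − 39.98652
x = -0.43452 / -1.05784 = 0.41076 → 41.08% Jy-39, 58.92% Jy-40.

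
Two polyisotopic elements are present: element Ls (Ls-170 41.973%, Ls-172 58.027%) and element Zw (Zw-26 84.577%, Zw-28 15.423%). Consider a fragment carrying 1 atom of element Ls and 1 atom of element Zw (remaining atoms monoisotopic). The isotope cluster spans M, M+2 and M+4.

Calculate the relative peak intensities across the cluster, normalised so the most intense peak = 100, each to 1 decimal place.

63.9 : 100.0 : 16.1

Element Ls pattern (n=1): 0.41973 : 0.58027
Element Zw pattern (n=1): 0.84577 : 0.15423
Convolve the two distributions (both contribute in 2-u steps):
  M: 0.41973×0.84577 = 0.354995
  M+2: 0.41973×0.15423 + 0.58027×0.84577 = 0.555510
  M+4: 0.58027×0.15423 = 0.089495
Scale to base peak (0.555510) = 100: 63.9 : 100.0 : 16.1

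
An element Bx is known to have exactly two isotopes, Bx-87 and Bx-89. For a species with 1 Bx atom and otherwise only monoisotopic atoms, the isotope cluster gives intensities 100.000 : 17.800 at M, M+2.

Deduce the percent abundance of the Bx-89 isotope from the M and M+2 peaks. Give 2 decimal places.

Write p for the Bx-87 fraction. I(M+2)/I(M) = [C(1,1)·p^0·(1−p)] / p^1 = 1·(1−p)/p = 17.800/100.000 = 0.1780
(1−p)/p = 0.1780/1 = 0.1780  ⇒  p = 1/(1 + 0.1780) = 0.8489
Bx-87: 84.89%, Bx-89: 15.11%.

15.11%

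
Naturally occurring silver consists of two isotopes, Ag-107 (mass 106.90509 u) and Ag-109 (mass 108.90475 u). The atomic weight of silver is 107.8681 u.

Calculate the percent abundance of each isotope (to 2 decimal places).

Ag-107: 51.84%, Ag-109: 48.16%

Let x be the fractional abundance of Ag-107; then Ag-109 has abundance 1 − x.
106.90509·x + 108.90475·(1 − x) = 107.8681
(106.90509 − 108.90475)·x = 107.8681 − 108.90475
x = -1.03665 / -1.99966 = 0.51841 → 51.84% Ag-107, 48.16% Ag-109.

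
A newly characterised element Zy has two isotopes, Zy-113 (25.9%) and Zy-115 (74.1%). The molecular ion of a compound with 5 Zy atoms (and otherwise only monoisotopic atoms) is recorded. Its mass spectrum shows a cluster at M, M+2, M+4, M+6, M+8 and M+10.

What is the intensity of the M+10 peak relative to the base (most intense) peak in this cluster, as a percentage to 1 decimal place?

57.2%

(0.259 + 0.741)^5 gives M 0.0012, M+2 0.0167, M+4 0.0954, M+6 0.2729, M+8 0.3904, M+10 0.2234; the largest is M+8.
P(M+8) = C(5,4) × 0.259^1 × 0.741^4 = 5 × 0.2590 × 0.30148994 = 0.390429 (base)
P(M+10) = C(5,5) × 0.259^0 × 0.741^5 = 1 × 1.0000 × 0.22340405 = 0.223404
Relative intensity = 0.223404 / 0.390429 × 100 = 57.2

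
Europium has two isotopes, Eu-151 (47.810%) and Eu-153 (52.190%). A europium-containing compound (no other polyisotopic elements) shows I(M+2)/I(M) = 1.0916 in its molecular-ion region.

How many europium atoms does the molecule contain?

1

With n Eu atoms, P(M+2)/P(M) = C(n,1)·p^(n−1)q / p^n = n·q/p = n · 0.52190/0.47810.
n = 1.0916 × 0.47810/0.52190 = 1.00 ≈ 1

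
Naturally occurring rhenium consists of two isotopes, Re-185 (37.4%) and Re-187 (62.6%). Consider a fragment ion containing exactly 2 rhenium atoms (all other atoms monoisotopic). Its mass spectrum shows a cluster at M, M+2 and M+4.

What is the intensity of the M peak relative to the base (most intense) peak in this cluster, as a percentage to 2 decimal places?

29.87%

(0.374 + 0.626)^2 gives M 0.1399, M+2 0.4682, M+4 0.3919; the largest is M+2.
P(M+2) = C(2,1) × 0.374^1 × 0.626^1 = 2 × 0.3740 × 0.6260 = 0.468248 (base)
P(M) = C(2,0) × 0.374^2 × 0.626^0 = 1 × 0.139876 × 1.0000 = 0.139876
Relative intensity = 0.139876 / 0.468248 × 100 = 29.87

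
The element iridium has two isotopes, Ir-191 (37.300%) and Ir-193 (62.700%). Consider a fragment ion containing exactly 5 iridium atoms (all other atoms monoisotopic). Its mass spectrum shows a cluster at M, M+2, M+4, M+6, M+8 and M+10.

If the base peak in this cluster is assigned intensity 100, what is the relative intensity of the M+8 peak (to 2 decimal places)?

84.05

Term probabilities: M 0.0072, M+2 0.0607, M+4 0.2040, M+6 0.3429, M+8 0.2882, M+10 0.0969. Base peak = M+6.
P(M+6) = C(5,3) × 0.37300^2 × 0.62700^3 = 10 × 0.139129 × 0.24649188 = 0.342942 (base)
P(M+8) = C(5,4) × 0.37300^1 × 0.62700^4 = 5 × 0.3730 × 0.15455041 = 0.288237
Relative intensity = 0.288237 / 0.342942 × 100 = 84.05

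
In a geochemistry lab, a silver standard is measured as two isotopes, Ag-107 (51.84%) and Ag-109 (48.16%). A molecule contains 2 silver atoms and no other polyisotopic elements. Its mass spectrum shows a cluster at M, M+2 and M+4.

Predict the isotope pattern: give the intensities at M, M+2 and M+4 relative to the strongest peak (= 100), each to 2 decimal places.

53.82 : 100.00 : 46.45

Expanding (0.5184 + 0.4816)^2:
P(M) = 0.5184^2 = 0.268739
P(M+2) = 2 × 0.5184^1 × 0.4816^1 = 0.499323
P(M+4) = 0.4816^2 = 0.231939
The M+2 peak is largest (0.499323); scaling to 100 gives 53.82 : 100.00 : 46.45.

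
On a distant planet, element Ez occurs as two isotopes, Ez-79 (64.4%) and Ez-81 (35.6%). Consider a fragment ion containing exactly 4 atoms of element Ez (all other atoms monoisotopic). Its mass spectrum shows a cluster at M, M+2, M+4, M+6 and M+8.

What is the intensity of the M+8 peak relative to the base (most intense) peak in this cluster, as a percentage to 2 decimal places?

4.22%

Binomial terms of (0.644 + 0.356)^4: M 0.1720, M+2 0.3803, M+4 0.3154, M+6 0.1162, M+8 0.0161 → M+2 is the base peak.
P(M+2) = C(4,1) × 0.644^3 × 0.356^1 = 4 × 0.26708998 × 0.3560 = 0.380336 (base)
P(M+8) = C(4,4) × 0.644^0 × 0.356^4 = 1 × 1.0000 × 0.01606201 = 0.016062
Relative intensity = 0.016062 / 0.380336 × 100 = 4.22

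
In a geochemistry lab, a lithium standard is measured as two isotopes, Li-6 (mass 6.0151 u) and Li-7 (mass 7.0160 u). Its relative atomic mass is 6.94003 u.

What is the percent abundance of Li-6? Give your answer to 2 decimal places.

7.59%

With x = fraction of Li-6 (so Li-7 is 1 − x):
6.0151·x + 7.0160·(1 − x) = 6.94003
(6.0151 − 7.0160)·x = 6.94003 − 7.0160
x = -0.07597 / -1.0009 = 0.07590 → 7.59% Li-6, 92.41% Li-7.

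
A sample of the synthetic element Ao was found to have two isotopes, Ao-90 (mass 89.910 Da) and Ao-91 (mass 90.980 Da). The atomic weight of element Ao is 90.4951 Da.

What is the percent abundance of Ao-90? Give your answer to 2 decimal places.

45.32%

Writing the weighted mean with unknown fraction x of Ao-90:
89.910·x + 90.980·(1 − x) = 90.4951
(89.910 − 90.980)·x = 90.4951 − 90.980
x = -0.4849 / -1.070 = 0.45318 → 45.32% Ao-90, 54.68% Ao-91.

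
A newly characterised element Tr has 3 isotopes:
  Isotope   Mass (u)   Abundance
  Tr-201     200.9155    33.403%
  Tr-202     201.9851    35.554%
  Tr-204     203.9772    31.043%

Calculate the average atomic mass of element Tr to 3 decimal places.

Ar = Σ fᵢ·mᵢ = 0.33403 × 200.9155 + 0.35554 × 201.9851 + 0.31043 × 203.9772
= 67.11180 + 71.81378 + 63.32064 = 202.24622 u

202.246 u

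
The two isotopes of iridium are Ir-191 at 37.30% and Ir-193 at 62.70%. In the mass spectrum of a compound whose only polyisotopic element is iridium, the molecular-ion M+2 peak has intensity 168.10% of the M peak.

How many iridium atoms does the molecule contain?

1

With n Ir atoms, P(M+2)/P(M) = C(n,1)·p^(n−1)q / p^n = n·q/p = n · 0.6270/0.3730.
n = 1.6810 × 0.3730/0.6270 = 1.00 ≈ 1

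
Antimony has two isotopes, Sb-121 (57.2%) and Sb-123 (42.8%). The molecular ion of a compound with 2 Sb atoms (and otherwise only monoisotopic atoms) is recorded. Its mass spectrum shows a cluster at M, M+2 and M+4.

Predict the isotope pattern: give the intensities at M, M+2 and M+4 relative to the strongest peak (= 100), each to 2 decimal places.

The 2 Sb atoms are independent, so intensities follow the terms of (0.572 + 0.428)^2.
P(M) = 0.572^2 = 0.327184
P(M+2) = 2 × 0.572^1 × 0.428^1 = 0.489632
P(M+4) = 0.428^2 = 0.183184
The M+2 peak is largest (0.489632); scaling to 100 gives 66.82 : 100.00 : 37.41.

66.82 : 100.00 : 37.41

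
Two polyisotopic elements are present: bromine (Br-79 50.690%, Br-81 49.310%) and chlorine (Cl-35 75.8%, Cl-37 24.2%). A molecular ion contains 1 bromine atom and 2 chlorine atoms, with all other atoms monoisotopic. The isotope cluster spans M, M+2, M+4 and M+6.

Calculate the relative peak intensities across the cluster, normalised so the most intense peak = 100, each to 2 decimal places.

Bromine pattern (n=1): 0.5069 : 0.4931
Chlorine pattern (n=2): 0.574564 : 0.366872 : 0.058564
Convolve the two distributions (both contribute in 2-u steps):
  M: 0.5069×0.574564 = 0.291246
  M+2: 0.5069×0.366872 + 0.4931×0.574564 = 0.469285
  M+4: 0.5069×0.058564 + 0.4931×0.366872 = 0.210591
  M+6: 0.4931×0.058564 = 0.028878
Scale to base peak (0.469285) = 100: 62.06 : 100.00 : 44.87 : 6.15

62.06 : 100.00 : 44.87 : 6.15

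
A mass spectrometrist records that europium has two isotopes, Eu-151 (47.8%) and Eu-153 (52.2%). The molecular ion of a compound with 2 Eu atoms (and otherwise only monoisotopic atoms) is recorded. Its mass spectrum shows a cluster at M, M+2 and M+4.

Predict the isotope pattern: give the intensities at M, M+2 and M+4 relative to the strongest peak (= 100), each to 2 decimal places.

45.79 : 100.00 : 54.60

Expanding (0.478 + 0.522)^2:
P(M) = 0.478^2 = 0.228484
P(M+2) = 2 × 0.478^1 × 0.522^1 = 0.499032
P(M+4) = 0.522^2 = 0.272484
The M+2 peak is largest (0.499032); scaling to 100 gives 45.79 : 100.00 : 54.60.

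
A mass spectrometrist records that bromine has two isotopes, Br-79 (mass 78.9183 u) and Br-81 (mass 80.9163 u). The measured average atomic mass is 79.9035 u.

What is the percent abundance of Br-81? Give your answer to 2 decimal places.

Let x be the fractional abundance of Br-79; then Br-81 has abundance 1 − x.
78.9183·x + 80.9163·(1 − x) = 79.9035
(78.9183 − 80.9163)·x = 79.9035 − 80.9163
x = -1.0128 / -1.9980 = 0.50691 → 50.69% Br-79, 49.31% Br-81.

49.31%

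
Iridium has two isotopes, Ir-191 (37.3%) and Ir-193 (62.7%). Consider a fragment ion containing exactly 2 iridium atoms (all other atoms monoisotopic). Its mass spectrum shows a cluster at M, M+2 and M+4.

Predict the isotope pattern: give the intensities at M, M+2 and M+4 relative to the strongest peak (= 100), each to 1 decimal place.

Each Ir atom is independently Ir-191 (p = 0.373) or Ir-193 (q = 0.627); the cluster is the binomial expansion (p + q)^2.
P(M) = 0.373^2 = 0.139129
P(M+2) = 2 × 0.373^1 × 0.627^1 = 0.467742
P(M+4) = 0.627^2 = 0.393129
The M+2 peak is largest (0.467742); scaling to 100 gives 29.7 : 100.0 : 84.0.

29.7 : 100.0 : 84.0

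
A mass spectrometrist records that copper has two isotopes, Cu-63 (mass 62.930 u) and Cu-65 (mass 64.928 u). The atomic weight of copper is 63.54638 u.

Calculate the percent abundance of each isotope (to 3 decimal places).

Let x be the fractional abundance of Cu-63; then Cu-65 has abundance 1 − x.
62.930·x + 64.928·(1 − x) = 63.54638
(62.930 − 64.928)·x = 63.54638 − 64.928
x = -1.38162 / -1.998 = 0.69150 → 69.150% Cu-63, 30.850% Cu-65.

Cu-63: 69.150%, Cu-65: 30.850%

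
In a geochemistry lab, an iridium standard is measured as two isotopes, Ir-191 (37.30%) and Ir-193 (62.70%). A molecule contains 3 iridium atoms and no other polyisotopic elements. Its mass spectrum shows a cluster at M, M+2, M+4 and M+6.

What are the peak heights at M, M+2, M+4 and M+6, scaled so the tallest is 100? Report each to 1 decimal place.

The 3 Ir atoms are independent, so intensities follow the terms of (0.3730 + 0.6270)^3.
P(M) = 0.3730^3 = 0.051895
P(M+2) = 3 × 0.3730^2 × 0.6270^1 = 0.261702
P(M+4) = 3 × 0.3730^1 × 0.6270^2 = 0.439911
P(M+6) = 0.6270^3 = 0.246492
The M+4 peak is largest (0.439911); scaling to 100 gives 11.8 : 59.5 : 100.0 : 56.0.

11.8 : 59.5 : 100.0 : 56.0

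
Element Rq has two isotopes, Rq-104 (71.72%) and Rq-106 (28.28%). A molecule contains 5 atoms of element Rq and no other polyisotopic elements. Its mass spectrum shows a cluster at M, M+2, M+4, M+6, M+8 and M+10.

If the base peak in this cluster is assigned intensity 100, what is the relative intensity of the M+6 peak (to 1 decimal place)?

31.1

(0.7172 + 0.2828)^5 gives M 0.1898, M+2 0.3741, M+4 0.2950, M+6 0.1163, M+8 0.0229, M+10 0.0018; the largest is M+2.
P(M+2) = C(5,1) × 0.7172^4 × 0.2828^1 = 5 × 0.2645825 × 0.2828 = 0.374120 (base)
P(M+6) = C(5,3) × 0.7172^2 × 0.2828^3 = 10 × 0.51437584 × 0.02261717 = 0.116337
Relative intensity = 0.116337 / 0.374120 × 100 = 31.1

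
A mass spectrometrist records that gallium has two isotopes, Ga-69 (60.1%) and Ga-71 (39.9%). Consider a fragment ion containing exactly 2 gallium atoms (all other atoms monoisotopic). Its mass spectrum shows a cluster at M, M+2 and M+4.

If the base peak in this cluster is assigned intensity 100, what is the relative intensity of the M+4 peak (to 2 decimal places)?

Binomial terms of (0.601 + 0.399)^2: M 0.3612, M+2 0.4796, M+4 0.1592 → M+2 is the base peak.
P(M+2) = C(2,1) × 0.601^1 × 0.399^1 = 2 × 0.6010 × 0.3990 = 0.479598 (base)
P(M+4) = C(2,2) × 0.601^0 × 0.399^2 = 1 × 1.0000 × 0.159201 = 0.159201
Relative intensity = 0.159201 / 0.479598 × 100 = 33.19

33.19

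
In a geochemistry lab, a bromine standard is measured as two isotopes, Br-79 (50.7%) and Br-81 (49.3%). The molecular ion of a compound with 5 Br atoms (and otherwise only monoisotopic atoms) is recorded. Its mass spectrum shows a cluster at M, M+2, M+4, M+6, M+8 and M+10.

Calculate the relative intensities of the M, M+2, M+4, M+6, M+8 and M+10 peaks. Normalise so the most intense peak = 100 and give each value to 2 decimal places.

10.58 : 51.42 : 100.00 : 97.24 : 47.28 : 9.19

Expanding (0.507 + 0.493)^5:
P(M) = 0.507^5 = 0.033500
P(M+2) = 5 × 0.507^4 × 0.493^1 = 0.162873
P(M+4) = 10 × 0.507^3 × 0.493^2 = 0.316751
P(M+6) = 10 × 0.507^2 × 0.493^3 = 0.308004
P(M+8) = 5 × 0.507^1 × 0.493^4 = 0.149750
P(M+10) = 0.493^5 = 0.029123
The M+4 peak is largest (0.316751); scaling to 100 gives 10.58 : 51.42 : 100.00 : 97.24 : 47.28 : 9.19.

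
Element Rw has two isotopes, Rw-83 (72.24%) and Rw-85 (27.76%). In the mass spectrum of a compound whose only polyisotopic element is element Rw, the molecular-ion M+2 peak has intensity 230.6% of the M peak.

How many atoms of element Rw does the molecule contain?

With n Rw atoms, P(M+2)/P(M) = C(n,1)·p^(n−1)q / p^n = n·q/p = n · 0.2776/0.7224.
n = 2.306 × 0.7224/0.2776 = 6.00 ≈ 6

6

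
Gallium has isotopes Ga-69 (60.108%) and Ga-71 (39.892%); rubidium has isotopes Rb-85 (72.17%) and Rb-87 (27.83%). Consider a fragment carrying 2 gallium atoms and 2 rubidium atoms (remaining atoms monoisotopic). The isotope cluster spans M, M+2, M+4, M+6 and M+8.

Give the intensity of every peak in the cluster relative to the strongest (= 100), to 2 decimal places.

47.65 : 100.00 : 76.85 : 25.59 : 3.12

Gallium pattern (n=2): 0.36129717 : 0.47956567 : 0.15913717
Rubidium pattern (n=2): 0.52085089 : 0.40169822 : 0.07745089
Convolve the two distributions (both contribute in 2-u steps):
  M: 0.36129717×0.52085089 = 0.188182
  M+2: 0.36129717×0.40169822 + 0.47956567×0.52085089 = 0.394915
  M+4: 0.36129717×0.07745089 + 0.47956567×0.40169822 + 0.15913717×0.52085089 = 0.303510
  M+6: 0.47956567×0.07745089 + 0.15913717×0.40169822 = 0.101068
  M+8: 0.15913717×0.07745089 = 0.012325
Scale to base peak (0.394915) = 100: 47.65 : 100.00 : 76.85 : 25.59 : 3.12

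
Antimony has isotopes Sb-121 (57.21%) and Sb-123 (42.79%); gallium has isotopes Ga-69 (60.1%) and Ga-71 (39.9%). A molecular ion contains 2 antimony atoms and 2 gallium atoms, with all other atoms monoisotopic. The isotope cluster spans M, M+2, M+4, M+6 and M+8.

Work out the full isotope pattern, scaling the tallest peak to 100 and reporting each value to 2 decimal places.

Antimony pattern (n=2): 0.32729841 : 0.48960318 : 0.18309841
Gallium pattern (n=2): 0.361201 : 0.479598 : 0.159201
Convolve the two distributions (both contribute in 2-u steps):
  M: 0.32729841×0.361201 = 0.118221
  M+2: 0.32729841×0.479598 + 0.48960318×0.361201 = 0.333817
  M+4: 0.32729841×0.159201 + 0.48960318×0.479598 + 0.18309841×0.361201 = 0.353054
  M+6: 0.48960318×0.159201 + 0.18309841×0.479598 = 0.165759
  M+8: 0.18309841×0.159201 = 0.029149
Scale to base peak (0.353054) = 100: 33.49 : 94.55 : 100.00 : 46.95 : 8.26

33.49 : 94.55 : 100.00 : 46.95 : 8.26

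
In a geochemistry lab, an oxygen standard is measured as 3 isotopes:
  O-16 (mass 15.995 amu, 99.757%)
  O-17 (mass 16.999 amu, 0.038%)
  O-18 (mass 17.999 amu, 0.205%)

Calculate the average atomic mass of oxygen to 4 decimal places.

Average mass = Σ (abundance × isotope mass) = 0.99757 × 15.995 + 0.00038 × 16.999 + 0.00205 × 17.999
= 15.95613 + 0.00646 + 0.03690 = 15.99949 amu

15.9995 amu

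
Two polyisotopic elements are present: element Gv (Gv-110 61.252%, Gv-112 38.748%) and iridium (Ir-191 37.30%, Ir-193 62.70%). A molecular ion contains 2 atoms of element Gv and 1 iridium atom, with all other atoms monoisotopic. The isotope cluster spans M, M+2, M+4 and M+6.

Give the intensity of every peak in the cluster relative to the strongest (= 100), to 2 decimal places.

33.94 : 100.00 : 85.77 : 22.83

Element Gv pattern (n=2): 0.37518075 : 0.4746785 : 0.15014075
Iridium pattern (n=1): 0.3730 : 0.6270
Convolve the two distributions (both contribute in 2-u steps):
  M: 0.37518075×0.3730 = 0.139942
  M+2: 0.37518075×0.6270 + 0.4746785×0.3730 = 0.412293
  M+4: 0.4746785×0.6270 + 0.15014075×0.3730 = 0.353626
  M+6: 0.15014075×0.6270 = 0.094138
Scale to base peak (0.412293) = 100: 33.94 : 100.00 : 85.77 : 22.83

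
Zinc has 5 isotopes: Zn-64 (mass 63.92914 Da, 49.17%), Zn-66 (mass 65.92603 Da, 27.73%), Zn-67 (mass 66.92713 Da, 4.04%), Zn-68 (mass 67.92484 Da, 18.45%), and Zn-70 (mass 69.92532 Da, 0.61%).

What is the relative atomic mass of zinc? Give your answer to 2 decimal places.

Average mass = Σ (abundance × isotope mass) = 0.4917 × 63.92914 + 0.2773 × 65.92603 + 0.0404 × 66.92713 + 0.1845 × 67.92484 + 0.0061 × 69.92532
= 31.433958 + 18.281288 + 2.703856 + 12.532133 + 0.426544 = 65.377779 Da

65.38 Da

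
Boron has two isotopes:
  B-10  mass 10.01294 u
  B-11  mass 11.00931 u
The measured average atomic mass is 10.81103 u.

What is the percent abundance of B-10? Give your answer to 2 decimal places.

With x = fraction of B-10 (so B-11 is 1 − x):
10.01294·x + 11.00931·(1 − x) = 10.81103
(10.01294 − 11.00931)·x = 10.81103 − 11.00931
x = -0.19828 / -0.99637 = 0.19900 → 19.90% B-10, 80.10% B-11.

19.90%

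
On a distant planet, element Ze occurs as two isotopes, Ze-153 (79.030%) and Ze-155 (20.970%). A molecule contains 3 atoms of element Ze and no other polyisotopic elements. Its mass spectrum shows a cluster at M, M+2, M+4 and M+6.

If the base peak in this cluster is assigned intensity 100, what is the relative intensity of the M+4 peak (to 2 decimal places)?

21.12

(0.79030 + 0.20970)^3 gives M 0.4936, M+2 0.3929, M+4 0.1043, M+6 0.0092; the largest is M.
P(M) = C(3,0) × 0.79030^3 × 0.20970^0 = 1 × 0.4936009 × 1.0000 = 0.493601 (base)
P(M+4) = C(3,2) × 0.79030^1 × 0.20970^2 = 3 × 0.7903 × 0.04397409 = 0.104258
Relative intensity = 0.104258 / 0.493601 × 100 = 21.12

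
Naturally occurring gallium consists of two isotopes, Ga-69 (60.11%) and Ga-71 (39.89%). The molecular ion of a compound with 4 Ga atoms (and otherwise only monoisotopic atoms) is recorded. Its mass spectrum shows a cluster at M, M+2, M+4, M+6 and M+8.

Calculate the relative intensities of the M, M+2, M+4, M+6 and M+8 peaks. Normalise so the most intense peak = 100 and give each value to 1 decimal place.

Each Ga atom is independently Ga-69 (p = 0.6011) or Ga-71 (q = 0.3989); the cluster is the binomial expansion (p + q)^4.
P(M) = 0.6011^4 = 0.130553
P(M+2) = 4 × 0.6011^3 × 0.3989^1 = 0.346549
P(M+4) = 6 × 0.6011^2 × 0.3989^2 = 0.344963
P(M+6) = 4 × 0.6011^1 × 0.3989^3 = 0.152616
P(M+8) = 0.3989^4 = 0.025320
The M+2 peak is largest (0.346549); scaling to 100 gives 37.7 : 100.0 : 99.5 : 44.0 : 7.3.

37.7 : 100.0 : 99.5 : 44.0 : 7.3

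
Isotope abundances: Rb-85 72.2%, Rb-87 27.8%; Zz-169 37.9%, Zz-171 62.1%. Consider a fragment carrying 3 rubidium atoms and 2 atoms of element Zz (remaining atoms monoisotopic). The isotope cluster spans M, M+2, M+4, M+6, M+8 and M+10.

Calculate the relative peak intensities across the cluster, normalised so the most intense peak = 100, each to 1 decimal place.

Rubidium pattern (n=3): 0.37636705 : 0.43475086 : 0.16739714 : 0.02148495
Element Zz pattern (n=2): 0.143641 : 0.470718 : 0.385641
Convolve the two distributions (both contribute in 2-u steps):
  M: 0.37636705×0.143641 = 0.054062
  M+2: 0.37636705×0.470718 + 0.43475086×0.143641 = 0.239611
  M+4: 0.37636705×0.385641 + 0.43475086×0.470718 + 0.16739714×0.143641 = 0.373833
  M+6: 0.43475086×0.385641 + 0.16739714×0.470718 + 0.02148495×0.143641 = 0.249541
  M+8: 0.16739714×0.385641 + 0.02148495×0.470718 = 0.074669
  M+10: 0.02148495×0.385641 = 0.008285
Scale to base peak (0.373833) = 100: 14.5 : 64.1 : 100.0 : 66.8 : 20.0 : 2.2

14.5 : 64.1 : 100.0 : 66.8 : 20.0 : 2.2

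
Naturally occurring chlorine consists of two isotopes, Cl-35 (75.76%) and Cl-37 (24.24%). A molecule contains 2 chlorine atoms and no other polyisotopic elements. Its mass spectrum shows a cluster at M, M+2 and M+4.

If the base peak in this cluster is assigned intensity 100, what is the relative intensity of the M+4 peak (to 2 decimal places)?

10.24

(0.7576 + 0.2424)^2 gives M 0.5740, M+2 0.3673, M+4 0.0588; the largest is M.
P(M) = C(2,0) × 0.7576^2 × 0.2424^0 = 1 × 0.57395776 × 1.0000 = 0.573958 (base)
P(M+4) = C(2,2) × 0.7576^0 × 0.2424^2 = 1 × 1.0000 × 0.05875776 = 0.058758
Relative intensity = 0.058758 / 0.573958 × 100 = 10.24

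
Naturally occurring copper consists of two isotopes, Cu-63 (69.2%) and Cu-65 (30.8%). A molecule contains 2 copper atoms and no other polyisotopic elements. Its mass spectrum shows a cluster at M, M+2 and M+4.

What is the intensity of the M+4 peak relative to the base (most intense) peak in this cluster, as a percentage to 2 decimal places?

19.81%

(0.692 + 0.308)^2 gives M 0.4789, M+2 0.4263, M+4 0.0949; the largest is M.
P(M) = C(2,0) × 0.692^2 × 0.308^0 = 1 × 0.478864 × 1.0000 = 0.478864 (base)
P(M+4) = C(2,2) × 0.692^0 × 0.308^2 = 1 × 1.0000 × 0.094864 = 0.094864
Relative intensity = 0.094864 / 0.478864 × 100 = 19.81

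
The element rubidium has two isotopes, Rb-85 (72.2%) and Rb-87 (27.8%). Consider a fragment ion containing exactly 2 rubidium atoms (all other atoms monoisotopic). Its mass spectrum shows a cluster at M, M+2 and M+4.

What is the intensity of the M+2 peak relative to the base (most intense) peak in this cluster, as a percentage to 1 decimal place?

77.0%

Term probabilities: M 0.5213, M+2 0.4014, M+4 0.0773. Base peak = M.
P(M) = C(2,0) × 0.722^2 × 0.278^0 = 1 × 0.521284 × 1.0000 = 0.521284 (base)
P(M+2) = C(2,1) × 0.722^1 × 0.278^1 = 2 × 0.7220 × 0.2780 = 0.401432
Relative intensity = 0.401432 / 0.521284 × 100 = 77.0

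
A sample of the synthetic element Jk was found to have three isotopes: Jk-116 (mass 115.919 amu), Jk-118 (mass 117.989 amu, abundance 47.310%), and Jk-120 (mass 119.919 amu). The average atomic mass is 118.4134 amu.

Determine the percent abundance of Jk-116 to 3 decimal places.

14.813%

Let x and y be the fractions of Jk-116 and Jk-120. Then x + y = 1 − 0.47310 = 0.52690 and 115.919x + 119.919y = 118.4134 − 0.47310×117.989 = 62.5928041.
Substituting: 115.919x + 119.919(0.52690 − x) = 62.5928041
(115.919 − 119.919)x = -0.592517  ⇒  x = 0.14813, y = 0.37877
Jk-116: 14.813%, Jk-120: 37.877%.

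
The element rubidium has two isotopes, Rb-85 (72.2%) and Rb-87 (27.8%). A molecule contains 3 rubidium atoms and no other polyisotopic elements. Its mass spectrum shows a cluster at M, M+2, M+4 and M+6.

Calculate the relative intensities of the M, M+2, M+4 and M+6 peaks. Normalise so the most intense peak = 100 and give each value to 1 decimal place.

Each Rb atom is independently Rb-85 (p = 0.722) or Rb-87 (q = 0.278); the cluster is the binomial expansion (p + q)^3.
P(M) = 0.722^3 = 0.376367
P(M+2) = 3 × 0.722^2 × 0.278^1 = 0.434751
P(M+4) = 3 × 0.722^1 × 0.278^2 = 0.167397
P(M+6) = 0.278^3 = 0.021485
The M+2 peak is largest (0.434751); scaling to 100 gives 86.6 : 100.0 : 38.5 : 4.9.

86.6 : 100.0 : 38.5 : 4.9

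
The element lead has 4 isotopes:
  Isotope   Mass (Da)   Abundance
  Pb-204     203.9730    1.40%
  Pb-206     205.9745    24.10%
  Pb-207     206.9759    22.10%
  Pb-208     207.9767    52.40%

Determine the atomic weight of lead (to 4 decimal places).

207.2169 Da

Average mass = Σ (abundance × isotope mass) = 0.0140 × 203.9730 + 0.2410 × 205.9745 + 0.2210 × 206.9759 + 0.5240 × 207.9767
= 2.85562 + 49.63985 + 45.74167 + 108.97979 = 207.21693 Da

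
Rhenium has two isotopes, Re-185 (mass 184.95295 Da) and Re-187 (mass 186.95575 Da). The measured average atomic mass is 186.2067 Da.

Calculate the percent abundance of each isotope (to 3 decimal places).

Re-185: 37.400%, Re-187: 62.600%

Writing the weighted mean with unknown fraction x of Re-185:
184.95295·x + 186.95575·(1 − x) = 186.2067
(184.95295 − 186.95575)·x = 186.2067 − 186.95575
x = -0.74905 / -2.00280 = 0.37400 → 37.400% Re-185, 62.600% Re-187.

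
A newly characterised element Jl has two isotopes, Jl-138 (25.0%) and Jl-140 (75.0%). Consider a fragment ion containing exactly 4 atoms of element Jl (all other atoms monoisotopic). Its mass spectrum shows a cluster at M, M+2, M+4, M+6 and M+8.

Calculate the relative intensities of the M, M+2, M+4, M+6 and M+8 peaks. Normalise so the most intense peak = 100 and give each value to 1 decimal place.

0.9 : 11.1 : 50.0 : 100.0 : 75.0

Expanding (0.250 + 0.750)^4:
P(M) = 0.250^4 = 0.003906
P(M+2) = 4 × 0.250^3 × 0.750^1 = 0.046875
P(M+4) = 6 × 0.250^2 × 0.750^2 = 0.210938
P(M+6) = 4 × 0.250^1 × 0.750^3 = 0.421875
P(M+8) = 0.750^4 = 0.316406
The M+6 peak is largest (0.421875); scaling to 100 gives 0.9 : 11.1 : 50.0 : 100.0 : 75.0.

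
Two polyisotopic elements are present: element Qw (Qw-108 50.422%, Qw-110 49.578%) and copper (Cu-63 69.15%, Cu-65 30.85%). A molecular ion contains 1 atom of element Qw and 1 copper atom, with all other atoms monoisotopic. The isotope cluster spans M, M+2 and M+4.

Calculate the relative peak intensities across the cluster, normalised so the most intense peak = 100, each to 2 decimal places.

69.96 : 100.00 : 30.69

Element Qw pattern (n=1): 0.50422 : 0.49578
Copper pattern (n=1): 0.6915 : 0.3085
Convolve the two distributions (both contribute in 2-u steps):
  M: 0.50422×0.6915 = 0.348668
  M+2: 0.50422×0.3085 + 0.49578×0.6915 = 0.498384
  M+4: 0.49578×0.3085 = 0.152948
Scale to base peak (0.498384) = 100: 69.96 : 100.00 : 30.69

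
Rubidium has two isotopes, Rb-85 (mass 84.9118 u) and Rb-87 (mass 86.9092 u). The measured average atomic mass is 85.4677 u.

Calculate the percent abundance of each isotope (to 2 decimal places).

Rb-85: 72.17%, Rb-87: 27.83%

Writing the weighted mean with unknown fraction x of Rb-85:
84.9118·x + 86.9092·(1 − x) = 85.4677
(84.9118 − 86.9092)·x = 85.4677 − 86.9092
x = -1.4415 / -1.9974 = 0.72169 → 72.17% Rb-85, 27.83% Rb-87.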